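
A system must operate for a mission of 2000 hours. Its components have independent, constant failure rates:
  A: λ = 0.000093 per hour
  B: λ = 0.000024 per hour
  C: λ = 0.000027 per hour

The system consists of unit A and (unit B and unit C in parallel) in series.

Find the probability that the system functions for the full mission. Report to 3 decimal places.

0.828

R(A) = exp(−0.000093 × 2000) = 0.83027
R(B) = exp(−0.000024 × 2000) = 0.95313
R(C) = exp(−0.000027 × 2000) = 0.94743
Parallel (B and C): 1 − (1 − 0.95313)(1 − 0.94743) = 0.99754
Series (A and [0.99754]): 0.83027 × 0.99754 = 0.828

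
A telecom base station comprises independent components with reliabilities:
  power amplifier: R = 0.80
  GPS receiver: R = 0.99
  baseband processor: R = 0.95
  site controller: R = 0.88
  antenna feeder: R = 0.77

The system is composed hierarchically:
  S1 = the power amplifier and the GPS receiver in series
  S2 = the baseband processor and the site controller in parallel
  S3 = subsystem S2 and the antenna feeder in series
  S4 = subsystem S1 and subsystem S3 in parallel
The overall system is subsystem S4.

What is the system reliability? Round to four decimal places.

Series (power amplifier and GPS receiver): 0.800000 × 0.990000 = 0.792000
Parallel (baseband processor and site controller): 1 − (1 − 0.950000)(1 − 0.880000) = 0.994000
Series ([0.994000] and antenna feeder): 0.994000 × 0.770000 = 0.765380
Parallel ([0.792000] and [0.765380]): 1 − (1 − 0.792000)(1 − 0.765380) = 0.9512

0.9512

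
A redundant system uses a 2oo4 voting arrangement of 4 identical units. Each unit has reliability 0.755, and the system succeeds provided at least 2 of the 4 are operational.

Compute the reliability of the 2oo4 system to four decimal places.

0.9520

R = Σ_{i=2}^{4} C(4,i) p^i (1−p)^{4−i} with p = 0.755
C(4,2)·0.755^2·0.245^2 = 0.205295
C(4,3)·0.755^3·0.245^1 = 0.421761
C(4,4)·0.755^4·0.245^0 = 0.324929
Sum = 0.9520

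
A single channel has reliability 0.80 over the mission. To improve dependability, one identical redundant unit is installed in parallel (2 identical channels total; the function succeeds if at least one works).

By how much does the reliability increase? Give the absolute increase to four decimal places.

0.1600

R_before = 0.80
R_after = 1 − (1 − 0.80)^2 = 0.9600
ΔR = 0.9600 − 0.80 = 0.1600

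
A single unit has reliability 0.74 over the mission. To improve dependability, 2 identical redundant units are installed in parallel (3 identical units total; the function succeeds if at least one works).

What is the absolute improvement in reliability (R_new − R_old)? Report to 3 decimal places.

R_before = 0.74
R_after = 1 − (1 − 0.74)^3 = 0.982
ΔR = 0.982 − 0.74 = 0.242

0.242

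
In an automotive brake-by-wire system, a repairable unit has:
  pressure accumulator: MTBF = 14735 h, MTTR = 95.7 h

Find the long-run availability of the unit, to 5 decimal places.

A(pressure accumulator) = MTBF/(MTBF+MTTR) = 14735/(14735+95.7) = 0.99355

0.99355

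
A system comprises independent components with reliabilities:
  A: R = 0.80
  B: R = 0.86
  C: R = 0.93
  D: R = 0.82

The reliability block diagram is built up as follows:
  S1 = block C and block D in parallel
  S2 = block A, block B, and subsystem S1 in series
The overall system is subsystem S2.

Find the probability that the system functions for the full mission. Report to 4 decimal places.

Parallel (C and D): 1 − (1 − 0.930000)(1 − 0.820000) = 0.987400
Series (A, B, and [0.987400]): 0.800000 × 0.860000 × 0.987400 = 0.6793

0.6793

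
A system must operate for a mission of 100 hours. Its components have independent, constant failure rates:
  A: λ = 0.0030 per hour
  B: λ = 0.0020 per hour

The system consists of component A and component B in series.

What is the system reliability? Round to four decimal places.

0.6065

R(A) = exp(−0.0030 × 100) = 0.740818
R(B) = exp(−0.0020 × 100) = 0.818731
Series (A and B): 0.740818 × 0.818731 = 0.6065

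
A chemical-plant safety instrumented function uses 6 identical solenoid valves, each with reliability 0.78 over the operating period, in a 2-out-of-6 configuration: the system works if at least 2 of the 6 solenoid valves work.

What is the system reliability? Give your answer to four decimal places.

R = Σ_{i=2}^{6} C(6,i) p^i (1−p)^{6−i} with p = 0.78
C(6,2)·0.78^2·0.22^4 = 0.021378
C(6,3)·0.78^3·0.22^3 = 0.101061
C(6,4)·0.78^4·0.22^2 = 0.268729
C(6,5)·0.78^5·0.22^1 = 0.381107
C(6,6)·0.78^6·0.22^0 = 0.225200
Sum = 0.9975

0.9975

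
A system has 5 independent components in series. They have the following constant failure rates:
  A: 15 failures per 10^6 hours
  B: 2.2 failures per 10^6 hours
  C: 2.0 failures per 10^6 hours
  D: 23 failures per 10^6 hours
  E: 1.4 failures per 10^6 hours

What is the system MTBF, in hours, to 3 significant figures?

Series of exponential components: λ_sys = Σ λ_i
λ_sys = 0.000015 + 0.0000022 + 0.0000020 + 0.000023 + 0.0000014 = 4.3600e-05 /h
MTBF = 1 / λ_sys = 22900 h

22900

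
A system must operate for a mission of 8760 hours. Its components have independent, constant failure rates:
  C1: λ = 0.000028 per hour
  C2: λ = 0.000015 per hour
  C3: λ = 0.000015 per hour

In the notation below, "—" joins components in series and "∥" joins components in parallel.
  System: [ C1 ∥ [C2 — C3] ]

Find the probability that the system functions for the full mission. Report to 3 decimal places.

0.950

R(C1) = exp(−0.000028 × 8760) = 0.78249
R(C2) = exp(−0.000015 × 8760) = 0.87687
R(C3) = exp(−0.000015 × 8760) = 0.87687
Series (C2 and C3): 0.87687 × 0.87687 = 0.76890
Parallel (C1 and [0.76890]): 1 − (1 − 0.78249)(1 − 0.76890) = 0.950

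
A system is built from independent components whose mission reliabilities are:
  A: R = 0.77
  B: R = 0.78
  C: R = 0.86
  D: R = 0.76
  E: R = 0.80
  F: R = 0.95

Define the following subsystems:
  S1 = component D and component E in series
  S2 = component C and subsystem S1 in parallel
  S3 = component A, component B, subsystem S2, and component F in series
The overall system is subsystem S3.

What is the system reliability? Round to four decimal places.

Series (D and E): 0.760000 × 0.800000 = 0.608000
Parallel (C and [0.608000]): 1 − (1 − 0.860000)(1 − 0.608000) = 0.945120
Series (A, B, [0.945120], and F): 0.770000 × 0.780000 × 0.945120 × 0.950000 = 0.5393

0.5393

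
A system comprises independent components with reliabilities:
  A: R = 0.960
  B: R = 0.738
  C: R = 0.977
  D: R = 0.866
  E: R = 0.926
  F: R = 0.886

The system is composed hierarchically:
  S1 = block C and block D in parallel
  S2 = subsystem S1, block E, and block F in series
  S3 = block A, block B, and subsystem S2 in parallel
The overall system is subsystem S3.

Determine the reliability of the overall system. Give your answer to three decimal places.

0.998

Parallel (C and D): 1 − (1 − 0.97700)(1 − 0.86600) = 0.99692
Series ([0.99692], E, and F): 0.99692 × 0.92600 × 0.88600 = 0.81791
Parallel (A, B, and [0.81791]): 1 − (1 − 0.96000)(1 − 0.73800)(1 − 0.81791) = 0.998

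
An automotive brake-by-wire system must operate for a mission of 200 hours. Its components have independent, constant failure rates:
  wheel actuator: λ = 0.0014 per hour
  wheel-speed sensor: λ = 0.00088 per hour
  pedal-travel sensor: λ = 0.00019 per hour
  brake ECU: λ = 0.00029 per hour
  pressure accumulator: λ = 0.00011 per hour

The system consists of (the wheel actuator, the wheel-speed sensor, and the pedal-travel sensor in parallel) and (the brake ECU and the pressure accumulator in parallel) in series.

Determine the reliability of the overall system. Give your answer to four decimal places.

0.9973

R(wheel actuator) = exp(−0.0014 × 200) = 0.755784
R(wheel-speed sensor) = exp(−0.00088 × 200) = 0.838618
R(pedal-travel sensor) = exp(−0.00019 × 200) = 0.962713
R(brake ECU) = exp(−0.00029 × 200) = 0.943650
R(pressure accumulator) = exp(−0.00011 × 200) = 0.978240
Parallel (wheel actuator, wheel-speed sensor, and pedal-travel sensor): 1 − (1 − 0.755784)(1 − 0.838618)(1 − 0.962713) = 0.998530
Parallel (brake ECU and pressure accumulator): 1 − (1 − 0.943650)(1 − 0.978240) = 0.998774
Series ([0.998530] and [0.998774]): 0.998530 × 0.998774 = 0.9973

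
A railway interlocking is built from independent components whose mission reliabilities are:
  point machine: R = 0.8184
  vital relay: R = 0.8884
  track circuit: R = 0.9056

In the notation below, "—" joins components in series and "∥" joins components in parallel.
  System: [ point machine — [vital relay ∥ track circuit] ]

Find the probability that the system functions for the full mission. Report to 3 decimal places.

Parallel (vital relay and track circuit): 1 − (1 − 0.88840)(1 − 0.90560) = 0.98946
Series (point machine and [0.98946]): 0.81840 × 0.98946 = 0.810

0.810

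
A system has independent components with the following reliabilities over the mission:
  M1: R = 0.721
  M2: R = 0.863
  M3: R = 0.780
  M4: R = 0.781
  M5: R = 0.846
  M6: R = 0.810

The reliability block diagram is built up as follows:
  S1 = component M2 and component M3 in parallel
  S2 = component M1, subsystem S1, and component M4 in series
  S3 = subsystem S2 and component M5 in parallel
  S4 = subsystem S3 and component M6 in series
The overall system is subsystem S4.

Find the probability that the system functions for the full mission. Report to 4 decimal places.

0.7534

Parallel (M2 and M3): 1 − (1 − 0.863000)(1 − 0.780000) = 0.969860
Series (M1, [0.969860], and M4): 0.721000 × 0.969860 × 0.781000 = 0.546129
Parallel ([0.546129] and M5): 1 − (1 − 0.546129)(1 − 0.846000) = 0.930104
Series ([0.930104] and M6): 0.930104 × 0.810000 = 0.7534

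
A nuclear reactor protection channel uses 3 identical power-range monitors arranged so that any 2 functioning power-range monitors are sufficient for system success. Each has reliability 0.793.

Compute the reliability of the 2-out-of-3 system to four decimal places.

R = Σ_{i=2}^{3} C(3,i) p^i (1−p)^{3−i} with p = 0.793
C(3,2)·0.793^2·0.207^1 = 0.390515
C(3,3)·0.793^3·0.207^0 = 0.498677
Sum = 0.8892

0.8892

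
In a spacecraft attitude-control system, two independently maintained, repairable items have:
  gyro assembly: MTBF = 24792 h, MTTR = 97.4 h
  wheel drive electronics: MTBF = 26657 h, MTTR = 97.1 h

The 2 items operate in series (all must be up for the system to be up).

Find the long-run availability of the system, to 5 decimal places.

A(gyro assembly) = MTBF/(MTBF+MTTR) = 24792/(24792+97.4) = 0.996087
A(wheel drive electronics) = MTBF/(MTBF+MTTR) = 26657/(26657+97.1) = 0.996371
Series availability: 0.996087 × 0.996371 = 0.99247

0.99247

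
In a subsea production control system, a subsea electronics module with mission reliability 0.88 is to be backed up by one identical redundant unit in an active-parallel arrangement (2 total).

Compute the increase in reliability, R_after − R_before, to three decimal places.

R_before = 0.88
R_after = 1 − (1 − 0.88)^2 = 0.986
ΔR = 0.986 − 0.88 = 0.106

0.106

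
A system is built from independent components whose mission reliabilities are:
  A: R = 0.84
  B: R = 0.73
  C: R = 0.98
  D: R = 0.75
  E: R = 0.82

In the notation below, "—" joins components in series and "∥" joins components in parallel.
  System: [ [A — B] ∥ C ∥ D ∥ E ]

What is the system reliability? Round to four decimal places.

0.9997

Series (A and B): 0.840000 × 0.730000 = 0.613200
Parallel ([0.613200], C, D, and E): 1 − (1 − 0.613200)(1 − 0.980000)(1 − 0.750000)(1 − 0.820000) = 0.9997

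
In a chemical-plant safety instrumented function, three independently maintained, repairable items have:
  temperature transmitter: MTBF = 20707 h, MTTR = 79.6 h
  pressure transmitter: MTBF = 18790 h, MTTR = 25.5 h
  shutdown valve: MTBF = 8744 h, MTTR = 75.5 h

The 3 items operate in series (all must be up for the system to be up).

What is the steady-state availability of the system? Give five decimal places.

0.98630

A(temperature transmitter) = MTBF/(MTBF+MTTR) = 20707/(20707+79.6) = 0.996171
A(pressure transmitter) = MTBF/(MTBF+MTTR) = 18790/(18790+25.5) = 0.998645
A(shutdown valve) = MTBF/(MTBF+MTTR) = 8744/(8744+75.5) = 0.991439
Series availability: 0.996171 × 0.998645 × 0.991439 = 0.98630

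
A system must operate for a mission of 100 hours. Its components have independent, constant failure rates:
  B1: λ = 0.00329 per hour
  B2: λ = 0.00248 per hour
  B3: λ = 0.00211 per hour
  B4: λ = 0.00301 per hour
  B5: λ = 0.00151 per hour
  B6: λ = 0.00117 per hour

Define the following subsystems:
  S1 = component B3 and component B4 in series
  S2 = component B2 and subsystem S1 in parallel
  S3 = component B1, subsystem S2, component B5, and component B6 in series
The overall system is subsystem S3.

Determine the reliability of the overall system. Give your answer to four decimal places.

0.5020

R(B1) = exp(−0.00329 × 100) = 0.719643
R(B2) = exp(−0.00248 × 100) = 0.780360
R(B3) = exp(−0.00211 × 100) = 0.809774
R(B4) = exp(−0.00301 × 100) = 0.740078
R(B5) = exp(−0.00151 × 100) = 0.859848
R(B6) = exp(−0.00117 × 100) = 0.889585
Series (B3 and B4): 0.809774 × 0.740078 = 0.599296
Parallel (B2 and [0.599296]): 1 − (1 − 0.780360)(1 − 0.599296) = 0.911989
Series (B1, [0.911989], B5, and B6): 0.719643 × 0.911989 × 0.859848 × 0.889585 = 0.5020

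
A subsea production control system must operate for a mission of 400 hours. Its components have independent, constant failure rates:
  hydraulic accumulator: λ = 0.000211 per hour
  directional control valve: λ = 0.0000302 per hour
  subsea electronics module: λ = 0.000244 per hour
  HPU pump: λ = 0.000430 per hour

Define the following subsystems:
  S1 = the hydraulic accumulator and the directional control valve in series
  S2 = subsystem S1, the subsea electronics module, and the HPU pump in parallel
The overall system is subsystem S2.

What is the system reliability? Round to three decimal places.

0.999

R(hydraulic accumulator) = exp(−0.000211 × 400) = 0.91906
R(directional control valve) = exp(−0.0000302 × 400) = 0.98799
R(subsea electronics module) = exp(−0.000244 × 400) = 0.90701
R(HPU pump) = exp(−0.000430 × 400) = 0.84198
Series (hydraulic accumulator and directional control valve): 0.91906 × 0.98799 = 0.90802
Parallel ([0.90802], subsea electronics module, and HPU pump): 1 − (1 − 0.90802)(1 − 0.90701)(1 − 0.84198) = 0.999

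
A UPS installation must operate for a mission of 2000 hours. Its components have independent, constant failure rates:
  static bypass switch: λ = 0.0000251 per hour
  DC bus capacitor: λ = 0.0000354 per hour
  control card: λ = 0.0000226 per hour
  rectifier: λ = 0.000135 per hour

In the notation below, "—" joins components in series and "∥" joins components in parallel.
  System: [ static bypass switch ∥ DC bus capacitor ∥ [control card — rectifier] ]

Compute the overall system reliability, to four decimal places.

0.9991

R(static bypass switch) = exp(−0.0000251 × 2000) = 0.951039
R(DC bus capacitor) = exp(−0.0000354 × 2000) = 0.931648
R(control card) = exp(−0.0000226 × 2000) = 0.955806
R(rectifier) = exp(−0.000135 × 2000) = 0.763379
Series (control card and rectifier): 0.955806 × 0.763379 = 0.729642
Parallel (static bypass switch, DC bus capacitor, and [0.729642]): 1 − (1 − 0.951039)(1 − 0.931648)(1 − 0.729642) = 0.9991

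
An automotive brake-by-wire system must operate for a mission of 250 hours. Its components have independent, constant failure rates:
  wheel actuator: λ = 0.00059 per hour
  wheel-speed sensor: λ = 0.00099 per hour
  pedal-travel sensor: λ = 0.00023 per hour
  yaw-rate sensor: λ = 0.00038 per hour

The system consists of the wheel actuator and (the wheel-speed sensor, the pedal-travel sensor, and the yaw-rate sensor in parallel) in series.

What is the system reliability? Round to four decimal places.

R(wheel actuator) = exp(−0.00059 × 250) = 0.862862
R(wheel-speed sensor) = exp(−0.00099 × 250) = 0.780750
R(pedal-travel sensor) = exp(−0.00023 × 250) = 0.944122
R(yaw-rate sensor) = exp(−0.00038 × 250) = 0.909373
Parallel (wheel-speed sensor, pedal-travel sensor, and yaw-rate sensor): 1 − (1 − 0.780750)(1 − 0.944122)(1 − 0.909373) = 0.998890
Series (wheel actuator and [0.998890]): 0.862862 × 0.998890 = 0.8619

0.8619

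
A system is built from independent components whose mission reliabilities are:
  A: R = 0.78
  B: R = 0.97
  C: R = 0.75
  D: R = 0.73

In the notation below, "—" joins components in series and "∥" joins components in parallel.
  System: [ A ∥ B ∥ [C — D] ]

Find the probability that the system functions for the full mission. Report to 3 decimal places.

0.997

Series (C and D): 0.75000 × 0.73000 = 0.54750
Parallel (A, B, and [0.54750]): 1 − (1 − 0.78000)(1 − 0.97000)(1 − 0.54750) = 0.997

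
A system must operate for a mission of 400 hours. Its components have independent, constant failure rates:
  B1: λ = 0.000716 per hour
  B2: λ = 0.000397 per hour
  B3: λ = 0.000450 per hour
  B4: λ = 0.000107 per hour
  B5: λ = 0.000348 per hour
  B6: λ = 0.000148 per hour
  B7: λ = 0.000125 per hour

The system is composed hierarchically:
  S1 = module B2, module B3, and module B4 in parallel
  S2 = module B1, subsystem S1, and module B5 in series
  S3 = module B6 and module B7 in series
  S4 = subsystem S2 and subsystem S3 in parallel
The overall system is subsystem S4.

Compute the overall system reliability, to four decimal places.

R(B1) = exp(−0.000716 × 400) = 0.750962
R(B2) = exp(−0.000397 × 400) = 0.853167
R(B3) = exp(−0.000450 × 400) = 0.835270
R(B4) = exp(−0.000107 × 400) = 0.958103
R(B5) = exp(−0.000348 × 400) = 0.870054
R(B6) = exp(−0.000148 × 400) = 0.942518
R(B7) = exp(−0.000125 × 400) = 0.951229
Parallel (B2, B3, and B4): 1 − (1 − 0.853167)(1 − 0.835270)(1 − 0.958103) = 0.998987
Series (B1, [0.998987], and B5): 0.750962 × 0.998987 × 0.870054 = 0.652716
Series (B6 and B7): 0.942518 × 0.951229 = 0.896550
Parallel ([0.652716] and [0.896550]): 1 − (1 − 0.652716)(1 − 0.896550) = 0.9641

0.9641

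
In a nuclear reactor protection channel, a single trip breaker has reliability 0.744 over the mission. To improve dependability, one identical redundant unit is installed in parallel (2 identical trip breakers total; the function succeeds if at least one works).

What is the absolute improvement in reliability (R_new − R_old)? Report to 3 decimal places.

R_before = 0.744
R_after = 1 − (1 − 0.744)^2 = 0.934
ΔR = 0.934 − 0.744 = 0.190

0.190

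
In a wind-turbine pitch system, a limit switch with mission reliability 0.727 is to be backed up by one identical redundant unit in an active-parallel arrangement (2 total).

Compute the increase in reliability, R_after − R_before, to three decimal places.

R_before = 0.727
R_after = 1 − (1 − 0.727)^2 = 0.925
ΔR = 0.925 − 0.727 = 0.198

0.198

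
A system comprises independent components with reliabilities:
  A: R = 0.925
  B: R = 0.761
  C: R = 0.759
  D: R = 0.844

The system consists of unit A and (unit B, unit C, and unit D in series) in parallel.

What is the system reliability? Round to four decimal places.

Series (B, C, and D): 0.761000 × 0.759000 × 0.844000 = 0.487494
Parallel (A and [0.487494]): 1 − (1 − 0.925000)(1 − 0.487494) = 0.9616

0.9616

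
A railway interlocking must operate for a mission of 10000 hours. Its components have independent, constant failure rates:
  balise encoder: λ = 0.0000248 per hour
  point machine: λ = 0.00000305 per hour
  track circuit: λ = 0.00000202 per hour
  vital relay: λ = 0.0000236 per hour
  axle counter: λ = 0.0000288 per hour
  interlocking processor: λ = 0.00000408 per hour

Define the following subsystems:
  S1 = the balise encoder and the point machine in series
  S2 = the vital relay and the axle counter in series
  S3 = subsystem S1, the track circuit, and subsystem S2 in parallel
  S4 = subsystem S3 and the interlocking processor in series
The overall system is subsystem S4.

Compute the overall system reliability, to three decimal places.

R(balise encoder) = exp(−0.0000248 × 10000) = 0.78036
R(point machine) = exp(−0.00000305 × 10000) = 0.96996
R(track circuit) = exp(−0.00000202 × 10000) = 0.98000
R(vital relay) = exp(−0.0000236 × 10000) = 0.78978
R(axle counter) = exp(−0.0000288 × 10000) = 0.74976
R(interlocking processor) = exp(−0.00000408 × 10000) = 0.96002
Series (balise encoder and point machine): 0.78036 × 0.96996 = 0.75692
Series (vital relay and axle counter): 0.78978 × 0.74976 = 0.59215
Parallel ([0.75692], track circuit, and [0.59215]): 1 − (1 − 0.75692)(1 − 0.98000)(1 − 0.59215) = 0.99802
Series ([0.99802] and interlocking processor): 0.99802 × 0.96002 = 0.958

0.958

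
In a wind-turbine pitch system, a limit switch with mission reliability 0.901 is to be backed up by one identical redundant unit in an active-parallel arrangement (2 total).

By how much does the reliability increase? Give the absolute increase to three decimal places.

R_before = 0.901
R_after = 1 − (1 − 0.901)^2 = 0.990
ΔR = 0.990 − 0.901 = 0.089

0.089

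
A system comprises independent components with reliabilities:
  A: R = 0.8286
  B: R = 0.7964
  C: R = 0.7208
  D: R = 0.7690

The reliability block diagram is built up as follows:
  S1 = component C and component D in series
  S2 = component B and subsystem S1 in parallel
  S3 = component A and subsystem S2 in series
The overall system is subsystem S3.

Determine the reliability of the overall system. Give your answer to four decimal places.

0.7534

Series (C and D): 0.720800 × 0.769000 = 0.554295
Parallel (B and [0.554295]): 1 − (1 − 0.796400)(1 − 0.554295) = 0.909254
Series (A and [0.909254]): 0.828600 × 0.909254 = 0.7534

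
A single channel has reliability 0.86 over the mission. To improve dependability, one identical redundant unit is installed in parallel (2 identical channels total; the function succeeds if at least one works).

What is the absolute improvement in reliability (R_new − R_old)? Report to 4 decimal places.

R_before = 0.86
R_after = 1 − (1 − 0.86)^2 = 0.9804
ΔR = 0.9804 − 0.86 = 0.1204

0.1204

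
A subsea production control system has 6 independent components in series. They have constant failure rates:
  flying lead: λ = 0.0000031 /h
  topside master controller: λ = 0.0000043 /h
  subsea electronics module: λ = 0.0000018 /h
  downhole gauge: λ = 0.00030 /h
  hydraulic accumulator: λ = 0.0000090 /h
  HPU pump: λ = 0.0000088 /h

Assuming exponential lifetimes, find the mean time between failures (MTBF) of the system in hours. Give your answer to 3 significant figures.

Series of exponential components: λ_sys = Σ λ_i
λ_sys = 0.0000031 + 0.0000043 + 0.0000018 + 0.00030 + 0.0000090 + 0.0000088 = 3.2700e-04 /h
MTBF = 1 / λ_sys = 3060 h

3060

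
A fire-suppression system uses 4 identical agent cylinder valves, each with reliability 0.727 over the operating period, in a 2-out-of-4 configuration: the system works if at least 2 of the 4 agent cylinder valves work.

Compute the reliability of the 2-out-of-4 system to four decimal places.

0.9353

R = Σ_{i=2}^{4} C(4,i) p^i (1−p)^{4−i} with p = 0.727
C(4,2)·0.727^2·0.273^2 = 0.236344
C(4,3)·0.727^3·0.273^1 = 0.419591
C(4,4)·0.727^4·0.273^0 = 0.279343
Sum = 0.9353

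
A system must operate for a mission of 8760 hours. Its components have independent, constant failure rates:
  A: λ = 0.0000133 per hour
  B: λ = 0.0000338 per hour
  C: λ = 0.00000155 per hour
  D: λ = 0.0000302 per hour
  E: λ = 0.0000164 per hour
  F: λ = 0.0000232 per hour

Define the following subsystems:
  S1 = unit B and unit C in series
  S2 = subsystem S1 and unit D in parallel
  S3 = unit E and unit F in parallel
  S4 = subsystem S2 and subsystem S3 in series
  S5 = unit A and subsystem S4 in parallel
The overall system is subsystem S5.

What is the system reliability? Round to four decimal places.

R(A) = exp(−0.0000133 × 8760) = 0.890023
R(B) = exp(−0.0000338 × 8760) = 0.743722
R(C) = exp(−0.00000155 × 8760) = 0.986514
R(D) = exp(−0.0000302 × 8760) = 0.767550
R(E) = exp(−0.0000164 × 8760) = 0.866179
R(F) = exp(−0.0000232 × 8760) = 0.816089
Series (B and C): 0.743722 × 0.986514 = 0.733692
Parallel ([0.733692] and D): 1 − (1 − 0.733692)(1 − 0.767550) = 0.938097
Parallel (E and F): 1 − (1 − 0.866179)(1 − 0.816089) = 0.975389
Series ([0.938097] and [0.975389]): 0.938097 × 0.975389 = 0.915009
Parallel (A and [0.915009]): 1 − (1 − 0.890023)(1 − 0.915009) = 0.9907

0.9907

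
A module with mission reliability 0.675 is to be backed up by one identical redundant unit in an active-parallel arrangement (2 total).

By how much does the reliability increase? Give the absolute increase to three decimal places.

R_before = 0.675
R_after = 1 − (1 − 0.675)^2 = 0.894
ΔR = 0.894 − 0.675 = 0.219

0.219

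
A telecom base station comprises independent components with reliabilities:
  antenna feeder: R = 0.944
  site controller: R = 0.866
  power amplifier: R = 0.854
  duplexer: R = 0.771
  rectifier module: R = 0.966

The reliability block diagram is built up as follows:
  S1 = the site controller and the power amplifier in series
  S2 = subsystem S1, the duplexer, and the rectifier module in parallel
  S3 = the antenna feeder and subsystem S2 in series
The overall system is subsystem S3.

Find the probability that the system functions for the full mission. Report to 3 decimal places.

Series (site controller and power amplifier): 0.86600 × 0.85400 = 0.73956
Parallel ([0.73956], duplexer, and rectifier module): 1 − (1 − 0.73956)(1 − 0.77100)(1 − 0.96600) = 0.99797
Series (antenna feeder and [0.99797]): 0.94400 × 0.99797 = 0.942

0.942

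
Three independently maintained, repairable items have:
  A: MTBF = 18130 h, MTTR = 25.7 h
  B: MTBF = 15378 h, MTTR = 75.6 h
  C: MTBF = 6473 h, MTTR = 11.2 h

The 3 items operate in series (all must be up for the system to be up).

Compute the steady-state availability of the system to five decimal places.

A(A) = MTBF/(MTBF+MTTR) = 18130/(18130+25.7) = 0.998584
A(B) = MTBF/(MTBF+MTTR) = 15378/(15378+75.6) = 0.995108
A(C) = MTBF/(MTBF+MTTR) = 6473/(6473+11.2) = 0.998273
Series availability: 0.998584 × 0.995108 × 0.998273 = 0.99198

0.99198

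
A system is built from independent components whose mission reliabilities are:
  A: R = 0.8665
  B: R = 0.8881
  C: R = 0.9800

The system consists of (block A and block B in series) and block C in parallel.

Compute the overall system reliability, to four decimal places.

Series (A and B): 0.866500 × 0.888100 = 0.769539
Parallel ([0.769539] and C): 1 − (1 − 0.769539)(1 − 0.980000) = 0.9954

0.9954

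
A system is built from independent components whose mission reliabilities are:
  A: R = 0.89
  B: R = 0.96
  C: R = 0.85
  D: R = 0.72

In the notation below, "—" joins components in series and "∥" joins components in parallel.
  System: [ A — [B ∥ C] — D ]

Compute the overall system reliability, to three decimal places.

Parallel (B and C): 1 − (1 − 0.96000)(1 − 0.85000) = 0.99400
Series (A, [0.99400], and D): 0.89000 × 0.99400 × 0.72000 = 0.637

0.637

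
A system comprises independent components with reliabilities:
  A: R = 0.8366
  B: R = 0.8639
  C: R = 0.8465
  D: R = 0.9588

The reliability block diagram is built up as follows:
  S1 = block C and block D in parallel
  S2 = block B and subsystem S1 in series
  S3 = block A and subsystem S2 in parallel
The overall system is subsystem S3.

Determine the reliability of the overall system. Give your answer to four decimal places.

Parallel (C and D): 1 − (1 − 0.846500)(1 − 0.958800) = 0.993676
Series (B and [0.993676]): 0.863900 × 0.993676 = 0.858437
Parallel (A and [0.858437]): 1 − (1 − 0.836600)(1 − 0.858437) = 0.9769

0.9769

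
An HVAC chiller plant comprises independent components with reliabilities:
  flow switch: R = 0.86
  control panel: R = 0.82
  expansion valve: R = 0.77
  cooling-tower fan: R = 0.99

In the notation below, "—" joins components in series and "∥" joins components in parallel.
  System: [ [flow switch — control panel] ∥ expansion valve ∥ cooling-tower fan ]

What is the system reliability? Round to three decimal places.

0.999

Series (flow switch and control panel): 0.86000 × 0.82000 = 0.70520
Parallel ([0.70520], expansion valve, and cooling-tower fan): 1 − (1 − 0.70520)(1 − 0.77000)(1 − 0.99000) = 0.999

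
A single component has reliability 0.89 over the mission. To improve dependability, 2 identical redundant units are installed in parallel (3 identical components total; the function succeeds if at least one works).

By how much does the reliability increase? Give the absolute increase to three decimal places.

0.109

R_before = 0.89
R_after = 1 − (1 − 0.89)^3 = 0.999
ΔR = 0.999 − 0.89 = 0.109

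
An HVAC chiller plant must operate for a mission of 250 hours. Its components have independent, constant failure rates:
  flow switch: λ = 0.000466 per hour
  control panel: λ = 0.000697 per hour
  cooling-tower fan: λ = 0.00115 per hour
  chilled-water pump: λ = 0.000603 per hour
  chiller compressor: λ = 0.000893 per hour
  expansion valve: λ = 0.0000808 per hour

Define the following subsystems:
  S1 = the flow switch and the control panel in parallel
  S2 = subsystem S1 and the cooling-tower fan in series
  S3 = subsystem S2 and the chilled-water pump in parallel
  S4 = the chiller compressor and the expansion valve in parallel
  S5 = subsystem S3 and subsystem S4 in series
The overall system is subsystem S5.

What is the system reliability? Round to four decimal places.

0.9593

R(flow switch) = exp(−0.000466 × 250) = 0.890030
R(control panel) = exp(−0.000697 × 250) = 0.840087
R(cooling-tower fan) = exp(−0.00115 × 250) = 0.750137
R(chilled-water pump) = exp(−0.000603 × 250) = 0.860063
R(chiller compressor) = exp(−0.000893 × 250) = 0.799915
R(expansion valve) = exp(−0.0000808 × 250) = 0.980003
Parallel (flow switch and control panel): 1 − (1 − 0.890030)(1 − 0.840087) = 0.982414
Series ([0.982414] and cooling-tower fan): 0.982414 × 0.750137 = 0.736945
Parallel ([0.736945] and chilled-water pump): 1 − (1 − 0.736945)(1 − 0.860063) = 0.963189
Parallel (chiller compressor and expansion valve): 1 − (1 − 0.799915)(1 − 0.980003) = 0.995999
Series ([0.963189] and [0.995999]): 0.963189 × 0.995999 = 0.9593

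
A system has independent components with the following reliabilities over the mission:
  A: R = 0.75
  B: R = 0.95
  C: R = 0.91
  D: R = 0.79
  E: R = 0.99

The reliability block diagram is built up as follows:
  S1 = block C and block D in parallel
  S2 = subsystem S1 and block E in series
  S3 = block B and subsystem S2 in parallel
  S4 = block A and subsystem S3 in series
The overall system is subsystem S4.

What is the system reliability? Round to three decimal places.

Parallel (C and D): 1 − (1 − 0.91000)(1 − 0.79000) = 0.98110
Series ([0.98110] and E): 0.98110 × 0.99000 = 0.97129
Parallel (B and [0.97129]): 1 − (1 − 0.95000)(1 − 0.97129) = 0.99856
Series (A and [0.99856]): 0.75000 × 0.99856 = 0.749

0.749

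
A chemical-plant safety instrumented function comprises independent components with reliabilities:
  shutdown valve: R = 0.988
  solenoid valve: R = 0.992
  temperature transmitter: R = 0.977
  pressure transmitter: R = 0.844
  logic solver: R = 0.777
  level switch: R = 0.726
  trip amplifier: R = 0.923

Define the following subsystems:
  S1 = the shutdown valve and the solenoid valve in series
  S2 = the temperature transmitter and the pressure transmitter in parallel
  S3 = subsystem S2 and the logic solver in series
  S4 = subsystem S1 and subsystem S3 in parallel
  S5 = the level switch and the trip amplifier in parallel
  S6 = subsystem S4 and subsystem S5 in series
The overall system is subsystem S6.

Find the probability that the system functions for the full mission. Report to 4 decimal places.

0.9745

Series (shutdown valve and solenoid valve): 0.988000 × 0.992000 = 0.980096
Parallel (temperature transmitter and pressure transmitter): 1 − (1 − 0.977000)(1 − 0.844000) = 0.996412
Series ([0.996412] and logic solver): 0.996412 × 0.777000 = 0.774212
Parallel ([0.980096] and [0.774212]): 1 − (1 − 0.980096)(1 − 0.774212) = 0.995506
Parallel (level switch and trip amplifier): 1 − (1 − 0.726000)(1 − 0.923000) = 0.978902
Series ([0.995506] and [0.978902]): 0.995506 × 0.978902 = 0.9745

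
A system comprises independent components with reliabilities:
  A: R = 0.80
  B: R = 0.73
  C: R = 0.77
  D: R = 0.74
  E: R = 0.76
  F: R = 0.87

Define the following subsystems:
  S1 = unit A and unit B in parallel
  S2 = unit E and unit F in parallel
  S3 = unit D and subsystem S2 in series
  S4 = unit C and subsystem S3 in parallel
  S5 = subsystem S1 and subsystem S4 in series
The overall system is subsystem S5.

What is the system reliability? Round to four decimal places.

0.8844

Parallel (A and B): 1 − (1 − 0.800000)(1 − 0.730000) = 0.946000
Parallel (E and F): 1 − (1 − 0.760000)(1 − 0.870000) = 0.968800
Series (D and [0.968800]): 0.740000 × 0.968800 = 0.716912
Parallel (C and [0.716912]): 1 − (1 − 0.770000)(1 − 0.716912) = 0.934890
Series ([0.946000] and [0.934890]): 0.946000 × 0.934890 = 0.8844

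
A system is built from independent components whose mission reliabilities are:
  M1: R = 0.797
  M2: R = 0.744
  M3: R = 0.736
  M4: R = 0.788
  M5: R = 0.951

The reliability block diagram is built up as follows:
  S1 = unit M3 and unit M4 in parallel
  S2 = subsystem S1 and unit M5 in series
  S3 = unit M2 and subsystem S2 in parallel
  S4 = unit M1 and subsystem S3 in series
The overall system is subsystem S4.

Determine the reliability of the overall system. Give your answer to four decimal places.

0.7761

Parallel (M3 and M4): 1 − (1 − 0.736000)(1 − 0.788000) = 0.944032
Series ([0.944032] and M5): 0.944032 × 0.951000 = 0.897774
Parallel (M2 and [0.897774]): 1 − (1 − 0.744000)(1 − 0.897774) = 0.973830
Series (M1 and [0.973830]): 0.797000 × 0.973830 = 0.7761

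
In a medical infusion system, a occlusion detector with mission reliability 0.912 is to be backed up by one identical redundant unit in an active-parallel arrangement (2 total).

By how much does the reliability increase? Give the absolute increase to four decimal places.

R_before = 0.912
R_after = 1 − (1 − 0.912)^2 = 0.9923
ΔR = 0.9923 − 0.912 = 0.0803

0.0803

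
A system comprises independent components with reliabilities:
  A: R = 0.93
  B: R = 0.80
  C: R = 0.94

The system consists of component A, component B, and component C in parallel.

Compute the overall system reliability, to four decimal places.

0.9992

Parallel (A, B, and C): 1 − (1 − 0.930000)(1 − 0.800000)(1 − 0.940000) = 0.9992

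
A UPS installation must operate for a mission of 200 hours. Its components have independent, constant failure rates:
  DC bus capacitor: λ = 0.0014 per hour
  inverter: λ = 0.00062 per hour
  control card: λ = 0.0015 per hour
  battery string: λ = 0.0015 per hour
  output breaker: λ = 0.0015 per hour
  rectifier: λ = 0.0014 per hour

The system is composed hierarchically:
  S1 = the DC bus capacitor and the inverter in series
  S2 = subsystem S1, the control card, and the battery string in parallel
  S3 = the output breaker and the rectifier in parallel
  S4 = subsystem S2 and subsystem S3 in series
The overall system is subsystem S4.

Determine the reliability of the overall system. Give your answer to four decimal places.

R(DC bus capacitor) = exp(−0.0014 × 200) = 0.755784
R(inverter) = exp(−0.00062 × 200) = 0.883380
R(control card) = exp(−0.0015 × 200) = 0.740818
R(battery string) = exp(−0.0015 × 200) = 0.740818
R(output breaker) = exp(−0.0015 × 200) = 0.740818
R(rectifier) = exp(−0.0014 × 200) = 0.755784
Series (DC bus capacitor and inverter): 0.755784 × 0.883380 = 0.667644
Parallel ([0.667644], control card, and battery string): 1 − (1 − 0.667644)(1 − 0.740818)(1 − 0.740818) = 0.977674
Parallel (output breaker and rectifier): 1 − (1 − 0.740818)(1 − 0.755784) = 0.936704
Series ([0.977674] and [0.936704]): 0.977674 × 0.936704 = 0.9158

0.9158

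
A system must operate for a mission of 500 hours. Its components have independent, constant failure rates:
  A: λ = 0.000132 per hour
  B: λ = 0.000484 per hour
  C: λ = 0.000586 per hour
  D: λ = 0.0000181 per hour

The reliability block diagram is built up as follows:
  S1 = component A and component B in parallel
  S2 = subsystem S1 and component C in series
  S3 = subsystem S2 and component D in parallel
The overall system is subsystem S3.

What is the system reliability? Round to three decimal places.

0.998

R(A) = exp(−0.000132 × 500) = 0.93613
R(B) = exp(−0.000484 × 500) = 0.78506
R(C) = exp(−0.000586 × 500) = 0.74602
R(D) = exp(−0.0000181 × 500) = 0.99099
Parallel (A and B): 1 − (1 − 0.93613)(1 − 0.78506) = 0.98627
Series ([0.98627] and C): 0.98627 × 0.74602 = 0.73578
Parallel ([0.73578] and D): 1 − (1 − 0.73578)(1 − 0.99099) = 0.998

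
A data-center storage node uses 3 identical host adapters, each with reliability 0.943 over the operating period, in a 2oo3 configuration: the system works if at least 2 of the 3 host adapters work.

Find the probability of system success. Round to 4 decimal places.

R = Σ_{i=2}^{3} C(3,i) p^i (1−p)^{3−i} with p = 0.943
C(3,2)·0.943^2·0.057^1 = 0.152062
C(3,3)·0.943^3·0.057^0 = 0.838562
Sum = 0.9906

0.9906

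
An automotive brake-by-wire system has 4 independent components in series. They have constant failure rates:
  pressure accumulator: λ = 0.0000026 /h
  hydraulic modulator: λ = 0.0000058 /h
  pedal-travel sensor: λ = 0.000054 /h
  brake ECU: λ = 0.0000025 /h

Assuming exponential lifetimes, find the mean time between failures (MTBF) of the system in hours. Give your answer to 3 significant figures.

15400

Series of exponential components: λ_sys = Σ λ_i
λ_sys = 0.0000026 + 0.0000058 + 0.000054 + 0.0000025 = 6.4900e-05 /h
MTBF = 1 / λ_sys = 15400 h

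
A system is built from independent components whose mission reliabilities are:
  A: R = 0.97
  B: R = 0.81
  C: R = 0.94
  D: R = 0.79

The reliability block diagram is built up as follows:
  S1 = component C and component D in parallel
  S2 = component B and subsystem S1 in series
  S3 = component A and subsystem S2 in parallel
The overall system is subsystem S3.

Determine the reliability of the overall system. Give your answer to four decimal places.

Parallel (C and D): 1 − (1 − 0.940000)(1 − 0.790000) = 0.987400
Series (B and [0.987400]): 0.810000 × 0.987400 = 0.799794
Parallel (A and [0.799794]): 1 − (1 − 0.970000)(1 − 0.799794) = 0.9940

0.9940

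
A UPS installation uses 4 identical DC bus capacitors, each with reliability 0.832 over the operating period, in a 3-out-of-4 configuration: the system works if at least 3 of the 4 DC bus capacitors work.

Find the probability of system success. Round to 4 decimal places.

0.8662

R = Σ_{i=3}^{4} C(4,i) p^i (1−p)^{4−i} with p = 0.832
C(4,3)·0.832^3·0.168^1 = 0.387025
C(4,4)·0.832^4·0.168^0 = 0.479174
Sum = 0.8662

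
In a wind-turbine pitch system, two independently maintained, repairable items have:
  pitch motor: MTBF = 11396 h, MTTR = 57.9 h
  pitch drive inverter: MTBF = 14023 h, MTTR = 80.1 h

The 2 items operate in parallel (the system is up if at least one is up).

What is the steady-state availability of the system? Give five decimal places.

0.99997

A(pitch motor) = MTBF/(MTBF+MTTR) = 11396/(11396+57.9) = 0.994945
A(pitch drive inverter) = MTBF/(MTBF+MTTR) = 14023/(14023+80.1) = 0.994320
Parallel availability: 1 − (1 − 0.994945)(1 − 0.994320) = 0.99997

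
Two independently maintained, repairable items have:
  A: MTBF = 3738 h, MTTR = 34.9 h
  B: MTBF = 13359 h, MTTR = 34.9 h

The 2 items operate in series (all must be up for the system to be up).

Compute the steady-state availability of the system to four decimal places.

A(A) = MTBF/(MTBF+MTTR) = 3738/(3738+34.9) = 0.990750
A(B) = MTBF/(MTBF+MTTR) = 13359/(13359+34.9) = 0.997394
Series availability: 0.990750 × 0.997394 = 0.9882

0.9882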